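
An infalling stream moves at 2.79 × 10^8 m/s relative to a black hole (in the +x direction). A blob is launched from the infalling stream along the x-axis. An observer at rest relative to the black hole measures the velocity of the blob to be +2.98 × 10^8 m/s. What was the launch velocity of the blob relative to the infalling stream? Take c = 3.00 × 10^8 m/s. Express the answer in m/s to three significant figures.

+2.49 × 10^8 m/s

v = 0.930c, u = 0.993c.
Invert the composition law: u' = (u − v)/(1 − uv/c²).
u' = (0.993 − 0.930) / (1 − (0.993)(0.930)) = 0.0633/0.0762 = 0.8311.
u' = 0.8311 × 3.00 × 10^8 m/s.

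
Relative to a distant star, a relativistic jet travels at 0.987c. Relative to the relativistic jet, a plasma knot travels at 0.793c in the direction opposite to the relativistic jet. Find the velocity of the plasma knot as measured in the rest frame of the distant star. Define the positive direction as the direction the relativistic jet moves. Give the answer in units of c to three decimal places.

+0.893c

With v = 0.987 and u' = -0.793 (in units of c),
u = (u' + v)/(1 + u'v/c²):
u = (-0.793 + 0.987) / (1 + (-0.793)·0.987) = 0.1940/0.2173 = 0.8927
(Galilean addition would give +0.194c.)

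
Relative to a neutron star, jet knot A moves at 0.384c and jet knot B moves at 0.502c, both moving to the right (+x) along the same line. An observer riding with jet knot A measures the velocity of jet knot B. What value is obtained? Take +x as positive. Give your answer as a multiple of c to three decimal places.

+0.146c

β_A = 0.384, β_B = 0.502.
Transform to A's frame with the inverse velocity-addition law: u' = (u − v)/(1 − uv/c²), taking u = β_B and v = β_A.
u' = (0.502 − 0.384) / (1 − (0.384)(0.502)) = 0.1180/0.8072 = 0.1462.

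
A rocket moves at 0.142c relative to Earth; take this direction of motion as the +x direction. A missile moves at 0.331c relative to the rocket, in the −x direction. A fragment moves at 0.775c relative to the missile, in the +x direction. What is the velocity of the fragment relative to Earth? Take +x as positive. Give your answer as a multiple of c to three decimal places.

+0.681c

Apply u = (u' + v)/(1 + u'v/c²) successively, working outward toward Earth.
Start: velocity of the rocket relative to Earth = 0.1420c.
Compose with the missile (u' = -0.331 in the rocket frame): u_1 = (-0.331 + 0.142) / (1 + (-0.331)·0.142) = -0.1890/0.9530 = -0.1983.
Compose with the fragment (u' = 0.775 in the missile frame): u_2 = (0.775 + (-0.198)) / (1 + 0.775·(-0.198)) = 0.5767/0.8463 = 0.6814.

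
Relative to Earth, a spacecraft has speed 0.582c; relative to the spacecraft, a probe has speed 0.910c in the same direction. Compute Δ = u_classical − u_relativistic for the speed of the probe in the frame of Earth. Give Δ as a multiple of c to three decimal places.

Galilean: u_cl = 0.910 + 0.582 = 1.4920.
Relativistic: u_rel = (0.910 + 0.582) / (1 + 0.910·0.582) = 1.4920/1.5296 = 0.9754.
Δ = 1.4920 − 0.9754 = 0.5166.
(The classical prediction exceeds c; the relativistic result does not.)

Δ = 0.517c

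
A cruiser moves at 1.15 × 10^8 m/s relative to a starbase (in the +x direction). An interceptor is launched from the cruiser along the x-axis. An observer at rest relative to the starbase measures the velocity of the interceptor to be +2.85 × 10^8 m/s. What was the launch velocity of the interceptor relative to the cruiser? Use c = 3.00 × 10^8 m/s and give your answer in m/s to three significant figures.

v = 0.383c, u = 0.950c.
Invert the composition law: u' = (u − v)/(1 − uv/c²).
u' = (0.950 − 0.383) / (1 − (0.950)(0.383)) = 0.5667/0.6358 = 0.8912.
u' = 0.8912 × 3.00 × 10^8 m/s.

+2.67 × 10^8 m/s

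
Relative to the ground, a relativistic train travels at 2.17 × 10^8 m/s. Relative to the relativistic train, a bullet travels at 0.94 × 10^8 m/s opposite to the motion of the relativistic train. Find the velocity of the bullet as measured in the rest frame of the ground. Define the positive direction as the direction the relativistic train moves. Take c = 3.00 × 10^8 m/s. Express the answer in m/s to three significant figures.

+1.59 × 10^8 m/s

In units of c (dividing by 3.00 × 10^8 m/s): v = 0.723, u' = -0.313.
u = (u' + v)/(1 + u'v/c²):
u = (-0.313 + 0.723) / (1 + (-0.313)·0.723) = 0.4100/0.7734 = 0.5302
(Galilean addition would give +0.410c.)
Converting back: u = 0.5302 × 3.00 × 10^8 m/s.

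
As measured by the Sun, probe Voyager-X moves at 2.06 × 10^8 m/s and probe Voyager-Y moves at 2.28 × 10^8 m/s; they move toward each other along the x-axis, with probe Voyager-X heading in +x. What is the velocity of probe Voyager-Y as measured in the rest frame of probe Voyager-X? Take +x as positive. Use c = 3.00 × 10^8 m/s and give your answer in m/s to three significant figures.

β_A = 0.687, β_B = -0.760 (dividing each by c = 3.00 × 10^8 m/s).
Transform to A's frame with the inverse velocity-addition law: u' = (u − v)/(1 − uv/c²), taking u = β_B and v = β_A.
u' = (-0.760 − 0.687) / (1 − (0.687)(-0.760)) = -1.4467/1.5219 = -0.9506.
u' = -0.9506 × 3.00 × 10^8 m/s.

-2.85 × 10^8 m/s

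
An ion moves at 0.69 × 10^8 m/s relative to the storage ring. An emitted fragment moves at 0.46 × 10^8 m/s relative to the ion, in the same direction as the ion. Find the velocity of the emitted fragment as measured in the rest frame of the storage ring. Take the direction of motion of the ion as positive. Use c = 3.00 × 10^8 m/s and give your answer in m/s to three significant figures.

In units of c (dividing by 3.00 × 10^8 m/s): v = 0.230, u' = 0.153.
u = (u' + v)/(1 + u'v/c²):
u = (0.153 + 0.230) / (1 + 0.153·0.230) = 0.3833/1.0353 = 0.3703
Converting back: u = 0.3703 × 3.00 × 10^8 m/s.

1.11 × 10^8 m/s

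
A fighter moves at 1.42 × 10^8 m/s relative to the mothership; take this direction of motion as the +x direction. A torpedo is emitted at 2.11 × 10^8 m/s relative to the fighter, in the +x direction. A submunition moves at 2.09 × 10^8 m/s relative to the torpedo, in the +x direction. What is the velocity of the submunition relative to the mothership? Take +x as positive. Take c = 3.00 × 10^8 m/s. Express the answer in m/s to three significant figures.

Apply u = (u' + v)/(1 + u'v/c²) successively, working outward toward the mothership.
(Dividing each given speed by c = 3.00 × 10^8 m/s to work in units of c.)
Start: velocity of the fighter relative to the mothership = 0.4733c.
Compose with the torpedo (u' = 0.703 in the fighter frame): u_1 = (0.703 + 0.473) / (1 + 0.703·0.473) = 1.1767/1.3329 = 0.8828.
Compose with the submunition (u' = 0.697 in the torpedo frame): u_2 = (0.697 + 0.883) / (1 + 0.697·0.883) = 1.5794/1.6150 = 0.9780.
So u = 0.9780 × 3.00 × 10^8 m/s.

2.93 × 10^8 m/s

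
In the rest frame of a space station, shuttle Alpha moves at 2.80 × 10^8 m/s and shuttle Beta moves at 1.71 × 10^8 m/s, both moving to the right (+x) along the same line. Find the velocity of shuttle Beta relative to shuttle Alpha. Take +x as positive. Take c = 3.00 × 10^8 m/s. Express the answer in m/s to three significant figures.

β_A = 0.933, β_B = 0.570 (dividing each by c = 3.00 × 10^8 m/s).
Transform to A's frame with the inverse velocity-addition law: u' = (u − v)/(1 − uv/c²), taking u = β_B and v = β_A.
u' = (0.570 − 0.933) / (1 − (0.933)(0.570)) = -0.3633/0.4680 = -0.7764.
u' = -0.7764 × 3.00 × 10^8 m/s.

-2.33 × 10^8 m/s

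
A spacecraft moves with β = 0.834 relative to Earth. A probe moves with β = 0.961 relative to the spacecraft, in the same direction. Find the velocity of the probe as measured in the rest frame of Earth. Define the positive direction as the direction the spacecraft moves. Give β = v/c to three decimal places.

With v = 0.834 and u' = 0.961 (in units of c),
u = (u' + v)/(1 + u'v/c²):
u = (0.961 + 0.834) / (1 + 0.961·0.834) = 1.7950/1.8015 = 0.9964

β = 0.996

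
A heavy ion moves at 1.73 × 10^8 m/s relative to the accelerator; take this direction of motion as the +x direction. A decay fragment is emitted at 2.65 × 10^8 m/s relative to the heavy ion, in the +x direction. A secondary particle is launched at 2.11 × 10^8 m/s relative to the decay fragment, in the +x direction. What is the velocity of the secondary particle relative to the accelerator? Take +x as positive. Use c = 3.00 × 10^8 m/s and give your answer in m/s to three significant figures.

2.98 × 10^8 m/s

Apply u = (u' + v)/(1 + u'v/c²) successively, working outward toward the accelerator.
(Dividing each given speed by c = 3.00 × 10^8 m/s to work in units of c.)
Start: velocity of the heavy ion relative to the accelerator = 0.5767c.
Compose with the decay fragment (u' = 0.883 in the heavy ion frame): u_1 = (0.883 + 0.577) / (1 + 0.883·0.577) = 1.4600/1.5094 = 0.9673.
Compose with the secondary particle (u' = 0.703 in the decay fragment frame): u_2 = (0.703 + 0.967) / (1 + 0.703·0.967) = 1.6706/1.6803 = 0.9942.
So u = 0.9942 × 3.00 × 10^8 m/s.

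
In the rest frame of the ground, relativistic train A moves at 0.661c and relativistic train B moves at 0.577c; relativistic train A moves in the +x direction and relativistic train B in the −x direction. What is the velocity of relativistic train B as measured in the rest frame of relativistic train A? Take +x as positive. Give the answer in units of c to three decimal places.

-0.896c

β_A = 0.661, β_B = -0.577.
Transform to A's frame with the inverse velocity-addition law: u' = (u − v)/(1 − uv/c²), taking u = β_B and v = β_A.
u' = (-0.577 − 0.661) / (1 − (0.661)(-0.577)) = -1.2380/1.3814 = -0.8962.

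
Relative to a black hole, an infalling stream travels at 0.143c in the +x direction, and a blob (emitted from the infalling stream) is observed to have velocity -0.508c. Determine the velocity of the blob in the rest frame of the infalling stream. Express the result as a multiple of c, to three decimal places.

-0.607c

Invert the composition law: u' = (u − v)/(1 − uv/c²).
u' = (-0.508 − 0.143) / (1 − (-0.508)(0.143)) = -0.6510/1.0726 = -0.6069.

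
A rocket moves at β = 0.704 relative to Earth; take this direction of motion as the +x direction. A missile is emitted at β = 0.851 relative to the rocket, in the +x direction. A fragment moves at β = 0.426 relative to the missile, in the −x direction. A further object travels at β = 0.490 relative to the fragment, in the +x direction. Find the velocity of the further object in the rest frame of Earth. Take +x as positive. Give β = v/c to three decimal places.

β = +0.976

Apply u = (u' + v)/(1 + u'v/c²) successively, working outward toward Earth.
Start: velocity of the rocket relative to Earth = 0.7040c.
Compose with the missile (u' = 0.851 in the rocket frame): u_1 = (0.851 + 0.704) / (1 + 0.851·0.704) = 1.5550/1.5991 = 0.9724.
Compose with the fragment (u' = -0.426 in the missile frame): u_2 = (-0.426 + 0.972) / (1 + (-0.426)·0.972) = 0.5464/0.5857 = 0.9329.
Compose with the further object (u' = 0.490 in the fragment frame): u_3 = (0.490 + 0.933) / (1 + 0.490·0.933) = 1.4229/1.4571 = 0.9765.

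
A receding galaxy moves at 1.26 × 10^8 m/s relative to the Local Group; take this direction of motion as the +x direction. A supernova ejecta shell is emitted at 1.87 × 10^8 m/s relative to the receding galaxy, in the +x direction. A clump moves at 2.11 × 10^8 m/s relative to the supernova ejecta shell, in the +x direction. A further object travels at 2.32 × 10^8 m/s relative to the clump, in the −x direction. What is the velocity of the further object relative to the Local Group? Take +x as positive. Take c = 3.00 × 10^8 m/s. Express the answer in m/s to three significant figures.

+2.31 × 10^8 m/s

Apply u = (u' + v)/(1 + u'v/c²) successively, working outward toward the Local Group.
(Dividing each given speed by c = 3.00 × 10^8 m/s to work in units of c.)
Start: velocity of the receding galaxy relative to the Local Group = 0.4200c.
Compose with the supernova ejecta shell (u' = 0.623 in the receding galaxy frame): u_1 = (0.623 + 0.420) / (1 + 0.623·0.420) = 1.0433/1.2618 = 0.8269.
Compose with the clump (u' = 0.703 in the supernova ejecta shell frame): u_2 = (0.703 + 0.827) / (1 + 0.703·0.827) = 1.5302/1.5816 = 0.9675.
Compose with the further object (u' = -0.773 in the clump frame): u_3 = (-0.773 + 0.968) / (1 + (-0.773)·0.968) = 0.1942/0.2518 = 0.7713.
So u = 0.7713 × 3.00 × 10^8 m/s.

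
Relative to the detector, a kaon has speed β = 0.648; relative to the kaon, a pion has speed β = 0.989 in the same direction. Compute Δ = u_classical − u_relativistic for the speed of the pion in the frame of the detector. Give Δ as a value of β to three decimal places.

Δ = 0.639

Galilean: u_cl = 0.989 + 0.648 = 1.6370.
Relativistic: u_rel = (0.989 + 0.648) / (1 + 0.989·0.648) = 1.6370/1.6409 = 0.9976.
Δ = 1.6370 − 0.9976 = 0.6394.
(The classical prediction exceeds c; the relativistic result does not.)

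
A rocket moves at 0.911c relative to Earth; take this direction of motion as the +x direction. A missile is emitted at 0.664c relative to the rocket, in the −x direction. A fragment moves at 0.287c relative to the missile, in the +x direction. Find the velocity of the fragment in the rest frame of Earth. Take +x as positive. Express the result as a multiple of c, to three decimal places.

+0.773c

Apply u = (u' + v)/(1 + u'v/c²) successively, working outward toward Earth.
Start: velocity of the rocket relative to Earth = 0.9110c.
Compose with the missile (u' = -0.664 in the rocket frame): u_1 = (-0.664 + 0.911) / (1 + (-0.664)·0.911) = 0.2470/0.3951 = 0.6252.
Compose with the fragment (u' = 0.287 in the missile frame): u_2 = (0.287 + 0.625) / (1 + 0.287·0.625) = 0.9122/1.1794 = 0.7734.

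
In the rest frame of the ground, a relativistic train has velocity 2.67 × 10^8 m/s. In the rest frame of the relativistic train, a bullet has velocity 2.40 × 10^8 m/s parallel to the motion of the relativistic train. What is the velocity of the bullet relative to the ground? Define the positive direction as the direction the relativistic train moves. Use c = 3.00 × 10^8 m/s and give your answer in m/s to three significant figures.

In units of c (dividing by 3.00 × 10^8 m/s): v = 0.890, u' = 0.800.
u = (u' + v)/(1 + u'v/c²):
u = (0.800 + 0.890) / (1 + 0.800·0.890) = 1.6900/1.7120 = 0.9871
Converting back: u = 0.9871 × 3.00 × 10^8 m/s.

2.96 × 10^8 m/s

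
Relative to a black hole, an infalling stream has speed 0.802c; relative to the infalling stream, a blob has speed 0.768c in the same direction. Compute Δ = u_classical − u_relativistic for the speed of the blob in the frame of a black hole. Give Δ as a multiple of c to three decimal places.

Galilean: u_cl = 0.768 + 0.802 = 1.5700.
Relativistic: u_rel = (0.768 + 0.802) / (1 + 0.768·0.802) = 1.5700/1.6159 = 0.9716.
Δ = 1.5700 − 0.9716 = 0.5984.
(The classical prediction exceeds c; the relativistic result does not.)

Δ = 0.598c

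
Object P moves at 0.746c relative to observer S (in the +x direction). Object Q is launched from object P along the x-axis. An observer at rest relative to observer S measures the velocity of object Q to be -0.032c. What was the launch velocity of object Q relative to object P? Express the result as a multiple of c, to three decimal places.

Invert the composition law: u' = (u − v)/(1 − uv/c²).
u' = (-0.032 − 0.746) / (1 − (-0.032)(0.746)) = -0.7780/1.0239 = -0.7599.

-0.760c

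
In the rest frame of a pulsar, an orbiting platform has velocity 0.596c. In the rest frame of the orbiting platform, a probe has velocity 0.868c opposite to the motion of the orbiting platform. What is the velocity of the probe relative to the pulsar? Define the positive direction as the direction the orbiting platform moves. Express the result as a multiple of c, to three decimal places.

-0.564c

With v = 0.596 and u' = -0.868 (in units of c),
u = (u' + v)/(1 + u'v/c²):
u = (-0.868 + 0.596) / (1 + (-0.868)·0.596) = -0.2720/0.4827 = -0.5635
(Galilean addition would give -0.272c.)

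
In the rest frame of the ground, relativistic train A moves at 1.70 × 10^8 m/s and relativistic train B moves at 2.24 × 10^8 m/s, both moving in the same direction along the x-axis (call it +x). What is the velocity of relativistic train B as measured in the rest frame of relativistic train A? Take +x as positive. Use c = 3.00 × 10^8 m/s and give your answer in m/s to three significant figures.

β_A = 0.567, β_B = 0.747 (dividing each by c = 3.00 × 10^8 m/s).
Transform to A's frame with the inverse velocity-addition law: u' = (u − v)/(1 − uv/c²), taking u = β_B and v = β_A.
u' = (0.747 − 0.567) / (1 − (0.567)(0.747)) = 0.1800/0.5769 = 0.3120.
u' = 0.3120 × 3.00 × 10^8 m/s.

+9.36 × 10^7 m/s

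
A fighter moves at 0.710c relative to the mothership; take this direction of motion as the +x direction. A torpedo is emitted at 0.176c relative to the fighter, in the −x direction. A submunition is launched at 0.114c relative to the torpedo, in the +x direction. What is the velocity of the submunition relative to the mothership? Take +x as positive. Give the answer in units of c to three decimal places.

+0.677c

Apply u = (u' + v)/(1 + u'v/c²) successively, working outward toward the mothership.
Start: velocity of the fighter relative to the mothership = 0.7100c.
Compose with the torpedo (u' = -0.176 in the fighter frame): u_1 = (-0.176 + 0.710) / (1 + (-0.176)·0.710) = 0.5340/0.8750 = 0.6103.
Compose with the submunition (u' = 0.114 in the torpedo frame): u_2 = (0.114 + 0.610) / (1 + 0.114·0.610) = 0.7243/1.0696 = 0.6771.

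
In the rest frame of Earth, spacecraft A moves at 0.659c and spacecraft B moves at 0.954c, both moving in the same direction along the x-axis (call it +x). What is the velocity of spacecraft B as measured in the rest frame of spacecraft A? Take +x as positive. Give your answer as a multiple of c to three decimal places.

β_A = 0.659, β_B = 0.954.
Transform to A's frame with the inverse velocity-addition law: u' = (u − v)/(1 − uv/c²), taking u = β_B and v = β_A.
u' = (0.954 − 0.659) / (1 − (0.659)(0.954)) = 0.2950/0.3713 = 0.7945.

+0.794c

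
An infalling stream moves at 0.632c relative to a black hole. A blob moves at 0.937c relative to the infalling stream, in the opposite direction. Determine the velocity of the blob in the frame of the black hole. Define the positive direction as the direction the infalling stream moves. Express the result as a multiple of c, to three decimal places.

With v = 0.632 and u' = -0.937 (in units of c),
u = (u' + v)/(1 + u'v/c²):
u = (-0.937 + 0.632) / (1 + (-0.937)·0.632) = -0.3050/0.4078 = -0.7479

-0.748c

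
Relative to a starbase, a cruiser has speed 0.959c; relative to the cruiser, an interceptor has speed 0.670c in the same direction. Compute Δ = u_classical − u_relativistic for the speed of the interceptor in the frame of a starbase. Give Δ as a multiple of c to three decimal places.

Δ = 0.637c

Galilean: u_cl = 0.670 + 0.959 = 1.6290.
Relativistic: u_rel = (0.670 + 0.959) / (1 + 0.670·0.959) = 1.6290/1.6425 = 0.9918.
Δ = 1.6290 − 0.9918 = 0.6372.
(The classical prediction exceeds c; the relativistic result does not.)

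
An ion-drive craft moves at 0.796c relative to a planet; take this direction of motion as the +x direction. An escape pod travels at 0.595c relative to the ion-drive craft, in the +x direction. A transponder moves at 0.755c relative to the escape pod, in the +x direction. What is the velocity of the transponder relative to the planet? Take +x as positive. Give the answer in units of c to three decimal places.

Apply u = (u' + v)/(1 + u'v/c²) successively, working outward toward the planet.
Start: velocity of the ion-drive craft relative to the planet = 0.7960c.
Compose with the escape pod (u' = 0.595 in the ion-drive craft frame): u_1 = (0.595 + 0.796) / (1 + 0.595·0.796) = 1.3910/1.4736 = 0.9439.
Compose with the transponder (u' = 0.755 in the escape pod frame): u_2 = (0.755 + 0.944) / (1 + 0.755·0.944) = 1.6989/1.7127 = 0.9920.

0.992c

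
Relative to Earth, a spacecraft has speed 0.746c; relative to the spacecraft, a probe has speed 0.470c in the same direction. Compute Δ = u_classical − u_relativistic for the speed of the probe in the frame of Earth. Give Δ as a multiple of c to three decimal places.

Δ = 0.316c

Galilean: u_cl = 0.470 + 0.746 = 1.2160.
Relativistic: u_rel = (0.470 + 0.746) / (1 + 0.470·0.746) = 1.2160/1.3506 = 0.9003.
Δ = 1.2160 − 0.9003 = 0.3157.
(The classical prediction exceeds c; the relativistic result does not.)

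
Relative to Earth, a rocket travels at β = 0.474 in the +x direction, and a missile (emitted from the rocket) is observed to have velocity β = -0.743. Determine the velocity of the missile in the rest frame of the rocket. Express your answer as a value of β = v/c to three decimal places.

Invert the composition law: u' = (u − v)/(1 − uv/c²).
u' = (-0.743 − 0.474) / (1 − (-0.743)(0.474)) = -1.2170/1.3522 = -0.9000.

β = -0.900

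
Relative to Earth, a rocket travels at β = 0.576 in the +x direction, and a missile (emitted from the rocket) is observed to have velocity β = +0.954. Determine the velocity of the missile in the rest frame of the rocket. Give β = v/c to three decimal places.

β = +0.839

Invert the composition law: u' = (u − v)/(1 − uv/c²).
u' = (0.954 − 0.576) / (1 − (0.954)(0.576)) = 0.3780/0.4505 = 0.8391.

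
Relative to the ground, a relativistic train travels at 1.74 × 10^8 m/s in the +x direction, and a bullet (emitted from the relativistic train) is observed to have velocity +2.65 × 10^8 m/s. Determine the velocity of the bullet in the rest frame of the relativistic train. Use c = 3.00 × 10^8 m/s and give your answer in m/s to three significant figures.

+1.87 × 10^8 m/s

v = 0.580c, u = 0.883c.
Invert the composition law: u' = (u − v)/(1 − uv/c²).
u' = (0.883 − 0.580) / (1 − (0.883)(0.580)) = 0.3033/0.4877 = 0.6220.
u' = 0.6220 × 3.00 × 10^8 m/s.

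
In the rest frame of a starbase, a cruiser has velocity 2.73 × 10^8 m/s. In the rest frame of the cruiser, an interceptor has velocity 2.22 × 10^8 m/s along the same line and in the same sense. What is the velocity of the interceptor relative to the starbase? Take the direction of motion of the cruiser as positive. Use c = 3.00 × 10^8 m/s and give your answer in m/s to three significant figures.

In units of c (dividing by 3.00 × 10^8 m/s): v = 0.910, u' = 0.740.
u = (u' + v)/(1 + u'v/c²):
u = (0.740 + 0.910) / (1 + 0.740·0.910) = 1.6500/1.6734 = 0.9860
(Galilean addition would give +1.650c, exceeding c.)
Converting back: u = 0.9860 × 3.00 × 10^8 m/s.

2.96 × 10^8 m/s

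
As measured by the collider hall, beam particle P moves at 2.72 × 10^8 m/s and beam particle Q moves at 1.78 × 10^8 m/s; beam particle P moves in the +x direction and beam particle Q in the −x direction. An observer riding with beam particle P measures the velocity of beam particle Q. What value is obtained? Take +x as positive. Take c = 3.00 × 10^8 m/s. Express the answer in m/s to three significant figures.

β_A = 0.907, β_B = -0.593 (dividing each by c = 3.00 × 10^8 m/s).
Transform to A's frame with the inverse velocity-addition law: u' = (u − v)/(1 − uv/c²), taking u = β_B and v = β_A.
u' = (-0.593 − 0.907) / (1 − (0.907)(-0.593)) = -1.5000/1.5380 = -0.9753.
u' = -0.9753 × 3.00 × 10^8 m/s.

-2.93 × 10^8 m/s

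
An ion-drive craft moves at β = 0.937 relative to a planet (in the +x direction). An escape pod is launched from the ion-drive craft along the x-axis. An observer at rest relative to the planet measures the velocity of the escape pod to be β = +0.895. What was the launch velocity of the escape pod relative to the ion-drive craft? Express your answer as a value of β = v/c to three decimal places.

Invert the composition law: u' = (u − v)/(1 − uv/c²).
u' = (0.895 − 0.937) / (1 − (0.895)(0.937)) = -0.0420/0.1614 = -0.2602.

β = -0.260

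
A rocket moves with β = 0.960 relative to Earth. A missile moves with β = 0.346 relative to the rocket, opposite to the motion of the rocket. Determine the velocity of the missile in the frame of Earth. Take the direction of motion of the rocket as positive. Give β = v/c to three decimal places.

With v = 0.960 and u' = -0.346 (in units of c),
u = (u' + v)/(1 + u'v/c²):
u = (-0.346 + 0.960) / (1 + (-0.346)·0.960) = 0.6140/0.6678 = 0.9194

β = +0.919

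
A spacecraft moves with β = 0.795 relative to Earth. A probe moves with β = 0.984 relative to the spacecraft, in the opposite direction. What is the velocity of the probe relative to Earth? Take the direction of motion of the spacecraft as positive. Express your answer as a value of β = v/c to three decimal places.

β = -0.868

With v = 0.795 and u' = -0.984 (in units of c),
u = (u' + v)/(1 + u'v/c²):
u = (-0.984 + 0.795) / (1 + (-0.984)·0.795) = -0.1890/0.2177 = -0.8681
(Galilean addition would give -0.189c.)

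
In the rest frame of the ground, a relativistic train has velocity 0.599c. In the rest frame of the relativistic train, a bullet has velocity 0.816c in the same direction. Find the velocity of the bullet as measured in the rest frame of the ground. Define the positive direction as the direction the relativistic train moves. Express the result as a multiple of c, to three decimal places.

With v = 0.599 and u' = 0.816 (in units of c),
u = (u' + v)/(1 + u'v/c²):
u = (0.816 + 0.599) / (1 + 0.816·0.599) = 1.4150/1.4888 = 0.9504

0.950c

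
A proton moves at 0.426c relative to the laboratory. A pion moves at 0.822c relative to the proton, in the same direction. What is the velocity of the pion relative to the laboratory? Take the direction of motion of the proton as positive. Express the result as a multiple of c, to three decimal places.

With v = 0.426 and u' = 0.822 (in units of c),
u = (u' + v)/(1 + u'v/c²):
u = (0.822 + 0.426) / (1 + 0.822·0.426) = 1.2480/1.3502 = 0.9243

0.924c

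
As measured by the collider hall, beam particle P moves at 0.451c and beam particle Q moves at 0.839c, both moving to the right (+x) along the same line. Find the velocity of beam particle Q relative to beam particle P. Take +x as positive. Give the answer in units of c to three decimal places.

β_A = 0.451, β_B = 0.839.
Transform to A's frame with the inverse velocity-addition law: u' = (u − v)/(1 − uv/c²), taking u = β_B and v = β_A.
u' = (0.839 − 0.451) / (1 − (0.451)(0.839)) = 0.3880/0.6216 = 0.6242.

+0.624c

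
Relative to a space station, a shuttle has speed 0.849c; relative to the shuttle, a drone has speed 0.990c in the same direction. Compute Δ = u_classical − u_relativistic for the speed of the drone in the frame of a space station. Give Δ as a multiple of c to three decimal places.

Δ = 0.840c

Galilean: u_cl = 0.990 + 0.849 = 1.8390.
Relativistic: u_rel = (0.990 + 0.849) / (1 + 0.990·0.849) = 1.8390/1.8405 = 0.9992.
Δ = 1.8390 − 0.9992 = 0.8398.
(The classical prediction exceeds c; the relativistic result does not.)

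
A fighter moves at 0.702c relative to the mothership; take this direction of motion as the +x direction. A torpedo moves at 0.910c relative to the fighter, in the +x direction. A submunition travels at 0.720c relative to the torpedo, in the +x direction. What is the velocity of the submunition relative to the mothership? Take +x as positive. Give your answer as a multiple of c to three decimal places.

0.997c

Apply u = (u' + v)/(1 + u'v/c²) successively, working outward toward the mothership.
Start: velocity of the fighter relative to the mothership = 0.7020c.
Compose with the torpedo (u' = 0.910 in the fighter frame): u_1 = (0.910 + 0.702) / (1 + 0.910·0.702) = 1.6120/1.6388 = 0.9836.
Compose with the submunition (u' = 0.720 in the torpedo frame): u_2 = (0.720 + 0.984) / (1 + 0.720·0.984) = 1.7036/1.7082 = 0.9973.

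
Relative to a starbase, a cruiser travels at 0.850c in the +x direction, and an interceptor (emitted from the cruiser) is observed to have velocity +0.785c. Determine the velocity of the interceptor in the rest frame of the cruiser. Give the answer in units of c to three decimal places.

Invert the composition law: u' = (u − v)/(1 − uv/c²).
u' = (0.785 − 0.850) / (1 − (0.785)(0.850)) = -0.0650/0.3327 = -0.1953.

-0.195c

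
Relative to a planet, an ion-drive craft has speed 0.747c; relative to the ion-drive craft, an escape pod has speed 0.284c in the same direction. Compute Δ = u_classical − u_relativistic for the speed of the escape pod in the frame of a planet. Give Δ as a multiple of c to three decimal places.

Δ = 0.180c

Galilean: u_cl = 0.284 + 0.747 = 1.0310.
Relativistic: u_rel = (0.284 + 0.747) / (1 + 0.284·0.747) = 1.0310/1.2121 = 0.8506.
Δ = 1.0310 − 0.8506 = 0.1804.
(The classical prediction exceeds c; the relativistic result does not.)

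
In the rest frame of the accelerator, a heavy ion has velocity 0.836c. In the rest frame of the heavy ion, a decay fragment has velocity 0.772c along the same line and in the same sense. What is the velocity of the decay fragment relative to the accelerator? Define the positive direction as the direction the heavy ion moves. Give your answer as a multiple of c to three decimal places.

With v = 0.836 and u' = 0.772 (in units of c),
u = (u' + v)/(1 + u'v/c²):
u = (0.772 + 0.836) / (1 + 0.772·0.836) = 1.6080/1.6454 = 0.9773

0.977c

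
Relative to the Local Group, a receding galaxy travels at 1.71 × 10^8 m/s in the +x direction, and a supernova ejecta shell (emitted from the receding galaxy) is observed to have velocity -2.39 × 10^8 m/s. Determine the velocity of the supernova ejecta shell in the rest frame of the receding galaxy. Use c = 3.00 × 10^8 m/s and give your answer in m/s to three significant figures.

-2.82 × 10^8 m/s

v = 0.570c, u = -0.797c.
Invert the composition law: u' = (u − v)/(1 − uv/c²).
u' = (-0.797 − 0.570) / (1 − (-0.797)(0.570)) = -1.3667/1.4541 = -0.9399.
u' = -0.9399 × 3.00 × 10^8 m/s.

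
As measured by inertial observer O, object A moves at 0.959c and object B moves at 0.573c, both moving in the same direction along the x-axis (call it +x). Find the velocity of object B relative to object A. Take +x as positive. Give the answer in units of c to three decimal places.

-0.857c

β_A = 0.959, β_B = 0.573.
Transform to A's frame with the inverse velocity-addition law: u' = (u − v)/(1 − uv/c²), taking u = β_B and v = β_A.
u' = (0.573 − 0.959) / (1 − (0.959)(0.573)) = -0.3860/0.4505 = -0.8568.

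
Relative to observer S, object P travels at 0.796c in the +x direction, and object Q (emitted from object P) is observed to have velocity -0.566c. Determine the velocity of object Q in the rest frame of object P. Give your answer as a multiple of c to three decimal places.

Invert the composition law: u' = (u − v)/(1 − uv/c²).
u' = (-0.566 − 0.796) / (1 − (-0.566)(0.796)) = -1.3620/1.4505 = -0.9390.

-0.939c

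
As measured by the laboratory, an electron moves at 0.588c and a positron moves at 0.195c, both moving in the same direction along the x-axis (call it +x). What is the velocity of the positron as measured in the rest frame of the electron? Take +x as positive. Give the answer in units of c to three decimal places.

-0.444c

β_A = 0.588, β_B = 0.195.
Transform to A's frame with the inverse velocity-addition law: u' = (u − v)/(1 − uv/c²), taking u = β_B and v = β_A.
u' = (0.195 − 0.588) / (1 − (0.588)(0.195)) = -0.3930/0.8853 = -0.4439.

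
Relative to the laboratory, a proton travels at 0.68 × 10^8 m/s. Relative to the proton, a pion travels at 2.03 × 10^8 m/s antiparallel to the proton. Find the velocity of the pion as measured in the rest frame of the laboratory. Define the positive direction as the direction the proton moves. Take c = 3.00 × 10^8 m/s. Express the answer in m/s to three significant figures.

-1.59 × 10^8 m/s

In units of c (dividing by 3.00 × 10^8 m/s): v = 0.227, u' = -0.677.
u = (u' + v)/(1 + u'v/c²):
u = (-0.677 + 0.227) / (1 + (-0.677)·0.227) = -0.4500/0.8466 = -0.5315
(Galilean addition would give -0.450c.)
Converting back: u = -0.5315 × 3.00 × 10^8 m/s.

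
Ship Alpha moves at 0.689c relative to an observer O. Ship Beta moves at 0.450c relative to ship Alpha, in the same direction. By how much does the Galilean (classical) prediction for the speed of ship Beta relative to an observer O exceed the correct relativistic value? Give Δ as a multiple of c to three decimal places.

Galilean: u_cl = 0.450 + 0.689 = 1.1390.
Relativistic: u_rel = (0.450 + 0.689) / (1 + 0.450·0.689) = 1.1390/1.3100 = 0.8694.
Δ = 1.1390 − 0.8694 = 0.2696.
(The classical prediction exceeds c; the relativistic result does not.)

Δ = 0.270c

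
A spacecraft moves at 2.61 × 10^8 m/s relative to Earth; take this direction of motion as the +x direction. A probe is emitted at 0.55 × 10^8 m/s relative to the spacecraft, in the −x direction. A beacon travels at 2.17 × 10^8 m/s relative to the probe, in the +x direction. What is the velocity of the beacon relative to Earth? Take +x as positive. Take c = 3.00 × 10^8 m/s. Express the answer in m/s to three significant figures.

Apply u = (u' + v)/(1 + u'v/c²) successively, working outward toward Earth.
(Dividing each given speed by c = 3.00 × 10^8 m/s to work in units of c.)
Start: velocity of the spacecraft relative to Earth = 0.8700c.
Compose with the probe (u' = -0.183 in the spacecraft frame): u_1 = (-0.183 + 0.870) / (1 + (-0.183)·0.870) = 0.6867/0.8405 = 0.8170.
Compose with the beacon (u' = 0.723 in the probe frame): u_2 = (0.723 + 0.817) / (1 + 0.723·0.817) = 1.5403/1.5909 = 0.9682.
So u = 0.9682 × 3.00 × 10^8 m/s.

+2.90 × 10^8 m/s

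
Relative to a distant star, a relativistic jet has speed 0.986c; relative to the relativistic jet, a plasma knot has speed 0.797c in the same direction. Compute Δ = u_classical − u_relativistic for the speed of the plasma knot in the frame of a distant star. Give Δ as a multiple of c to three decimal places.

Galilean: u_cl = 0.797 + 0.986 = 1.7830.
Relativistic: u_rel = (0.797 + 0.986) / (1 + 0.797·0.986) = 1.7830/1.7858 = 0.9984.
Δ = 1.7830 − 0.9984 = 0.7846.
(The classical prediction exceeds c; the relativistic result does not.)

Δ = 0.785c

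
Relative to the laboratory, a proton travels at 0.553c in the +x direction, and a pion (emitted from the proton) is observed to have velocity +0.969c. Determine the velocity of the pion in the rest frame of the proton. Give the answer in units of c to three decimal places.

Invert the composition law: u' = (u − v)/(1 − uv/c²).
u' = (0.969 − 0.553) / (1 − (0.969)(0.553)) = 0.4160/0.4641 = 0.8963.

+0.896c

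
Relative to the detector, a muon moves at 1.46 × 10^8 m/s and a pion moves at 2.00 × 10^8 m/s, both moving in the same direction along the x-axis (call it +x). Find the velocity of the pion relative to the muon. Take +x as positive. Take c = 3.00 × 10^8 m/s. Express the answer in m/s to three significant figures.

β_A = 0.487, β_B = 0.667 (dividing each by c = 3.00 × 10^8 m/s).
Transform to A's frame with the inverse velocity-addition law: u' = (u − v)/(1 − uv/c²), taking u = β_B and v = β_A.
u' = (0.667 − 0.487) / (1 − (0.487)(0.667)) = 0.1800/0.6756 = 0.2664.
u' = 0.2664 × 3.00 × 10^8 m/s.

+7.99 × 10^7 m/s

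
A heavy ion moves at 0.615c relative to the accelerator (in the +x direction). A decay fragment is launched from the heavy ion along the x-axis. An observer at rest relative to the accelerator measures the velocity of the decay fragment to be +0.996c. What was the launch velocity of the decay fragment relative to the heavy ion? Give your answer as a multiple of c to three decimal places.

Invert the composition law: u' = (u − v)/(1 − uv/c²).
u' = (0.996 − 0.615) / (1 − (0.996)(0.615)) = 0.3810/0.3875 = 0.9833.

+0.983c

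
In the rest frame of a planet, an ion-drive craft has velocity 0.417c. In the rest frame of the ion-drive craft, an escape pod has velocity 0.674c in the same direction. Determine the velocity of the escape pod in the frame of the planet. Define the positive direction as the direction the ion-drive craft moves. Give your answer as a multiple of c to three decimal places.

0.852c

With v = 0.417 and u' = 0.674 (in units of c),
u = (u' + v)/(1 + u'v/c²):
u = (0.674 + 0.417) / (1 + 0.674·0.417) = 1.0910/1.2811 = 0.8516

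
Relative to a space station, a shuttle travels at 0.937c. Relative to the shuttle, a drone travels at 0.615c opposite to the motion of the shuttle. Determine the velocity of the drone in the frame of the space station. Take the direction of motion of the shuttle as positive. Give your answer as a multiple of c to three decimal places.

+0.760c

With v = 0.937 and u' = -0.615 (in units of c),
u = (u' + v)/(1 + u'v/c²):
u = (-0.615 + 0.937) / (1 + (-0.615)·0.937) = 0.3220/0.4237 = 0.7599
(Galilean addition would give +0.322c.)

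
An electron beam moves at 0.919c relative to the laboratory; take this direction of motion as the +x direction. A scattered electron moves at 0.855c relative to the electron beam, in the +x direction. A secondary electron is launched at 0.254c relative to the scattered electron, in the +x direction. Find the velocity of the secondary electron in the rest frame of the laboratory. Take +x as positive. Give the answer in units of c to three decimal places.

0.996c

Apply u = (u' + v)/(1 + u'v/c²) successively, working outward toward the laboratory.
Start: velocity of the electron beam relative to the laboratory = 0.9190c.
Compose with the scattered electron (u' = 0.855 in the electron beam frame): u_1 = (0.855 + 0.919) / (1 + 0.855·0.919) = 1.7740/1.7857 = 0.9934.
Compose with the secondary electron (u' = 0.254 in the scattered electron frame): u_2 = (0.254 + 0.993) / (1 + 0.254·0.993) = 1.2474/1.2523 = 0.9961.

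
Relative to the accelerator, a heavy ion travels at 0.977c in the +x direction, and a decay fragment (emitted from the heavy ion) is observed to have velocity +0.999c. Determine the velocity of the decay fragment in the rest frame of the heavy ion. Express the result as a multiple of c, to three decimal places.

Invert the composition law: u' = (u − v)/(1 − uv/c²).
u' = (0.999 − 0.977) / (1 − (0.999)(0.977)) = 0.0220/0.0240 = 0.9175.

+0.918c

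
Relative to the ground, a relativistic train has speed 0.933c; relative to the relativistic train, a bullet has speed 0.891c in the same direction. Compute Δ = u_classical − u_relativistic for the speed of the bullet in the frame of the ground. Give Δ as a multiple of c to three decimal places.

Δ = 0.828c

Galilean: u_cl = 0.891 + 0.933 = 1.8240.
Relativistic: u_rel = (0.891 + 0.933) / (1 + 0.891·0.933) = 1.8240/1.8313 = 0.9960.
Δ = 1.8240 − 0.9960 = 0.8280.
(The classical prediction exceeds c; the relativistic result does not.)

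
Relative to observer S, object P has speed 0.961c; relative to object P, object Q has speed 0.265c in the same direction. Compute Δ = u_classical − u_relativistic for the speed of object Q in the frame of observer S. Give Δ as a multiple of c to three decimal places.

Galilean: u_cl = 0.265 + 0.961 = 1.2260.
Relativistic: u_rel = (0.265 + 0.961) / (1 + 0.265·0.961) = 1.2260/1.2547 = 0.9772.
Δ = 1.2260 − 0.9772 = 0.2488.
(The classical prediction exceeds c; the relativistic result does not.)

Δ = 0.249c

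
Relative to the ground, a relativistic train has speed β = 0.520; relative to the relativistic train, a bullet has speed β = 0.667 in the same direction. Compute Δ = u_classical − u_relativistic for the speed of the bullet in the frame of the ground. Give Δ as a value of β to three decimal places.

Δ = 0.306

Galilean: u_cl = 0.667 + 0.520 = 1.1870.
Relativistic: u_rel = (0.667 + 0.520) / (1 + 0.667·0.520) = 1.1870/1.3468 = 0.8813.
Δ = 1.1870 − 0.8813 = 0.3057.
(The classical prediction exceeds c; the relativistic result does not.)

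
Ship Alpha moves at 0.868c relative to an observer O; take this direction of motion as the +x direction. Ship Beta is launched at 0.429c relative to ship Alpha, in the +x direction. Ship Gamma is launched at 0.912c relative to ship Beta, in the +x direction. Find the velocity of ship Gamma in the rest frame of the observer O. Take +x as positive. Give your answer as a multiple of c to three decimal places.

0.997c

Apply u = (u' + v)/(1 + u'v/c²) successively, working outward toward the observer O.
Start: velocity of ship Alpha relative to the observer O = 0.8680c.
Compose with ship Beta (u' = 0.429 in ship Alpha frame): u_1 = (0.429 + 0.868) / (1 + 0.429·0.868) = 1.2970/1.3724 = 0.9451.
Compose with ship Gamma (u' = 0.912 in ship Beta frame): u_2 = (0.912 + 0.945) / (1 + 0.912·0.945) = 1.8571/1.8619 = 0.9974.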